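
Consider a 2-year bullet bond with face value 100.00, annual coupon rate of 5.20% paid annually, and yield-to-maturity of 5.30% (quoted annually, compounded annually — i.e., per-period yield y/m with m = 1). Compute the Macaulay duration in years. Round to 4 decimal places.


Answer: Macaulay duration = 1.9505 years

Derivation:
Coupon per period c = face * coupon_rate / m = 5.200000
Periods per year m = 1; per-period yield y/m = 0.053000
Number of cashflows N = 2
Cashflows (t years, CF_t, discount factor 1/(1+y/m)^(m*t), PV):
  t = 1.0000: CF_t = 5.200000, DF = 0.949668, PV = 4.938272
  t = 2.0000: CF_t = 105.200000, DF = 0.901869, PV = 94.876575
Price P = sum_t PV_t = 99.814846
Macaulay numerator sum_t t * PV_t:
  t * PV_t at t = 1.0000: 4.938272
  t * PV_t at t = 2.0000: 189.753150
Macaulay duration D = (sum_t t * PV_t) / P = 194.691421 / 99.814846 = 1.950526


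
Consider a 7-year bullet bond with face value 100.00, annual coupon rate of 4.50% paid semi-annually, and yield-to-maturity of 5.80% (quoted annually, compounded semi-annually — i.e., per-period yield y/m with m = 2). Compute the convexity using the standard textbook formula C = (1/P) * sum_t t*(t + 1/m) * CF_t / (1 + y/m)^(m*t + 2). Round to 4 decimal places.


Answer: Convexity = 40.6227

Derivation:
Coupon per period c = face * coupon_rate / m = 2.250000
Periods per year m = 2; per-period yield y/m = 0.029000
Number of cashflows N = 14
Cashflows (t years, CF_t, discount factor 1/(1+y/m)^(m*t), PV):
  t = 0.5000: CF_t = 2.250000, DF = 0.971817, PV = 2.186589
  t = 1.0000: CF_t = 2.250000, DF = 0.944429, PV = 2.124965
  t = 1.5000: CF_t = 2.250000, DF = 0.917812, PV = 2.065078
  t = 2.0000: CF_t = 2.250000, DF = 0.891946, PV = 2.006878
  t = 2.5000: CF_t = 2.250000, DF = 0.866808, PV = 1.950319
  t = 3.0000: CF_t = 2.250000, DF = 0.842379, PV = 1.895354
  t = 3.5000: CF_t = 2.250000, DF = 0.818639, PV = 1.841938
  t = 4.0000: CF_t = 2.250000, DF = 0.795567, PV = 1.790027
  t = 4.5000: CF_t = 2.250000, DF = 0.773146, PV = 1.739579
  t = 5.0000: CF_t = 2.250000, DF = 0.751357, PV = 1.690553
  t = 5.5000: CF_t = 2.250000, DF = 0.730182, PV = 1.642909
  t = 6.0000: CF_t = 2.250000, DF = 0.709603, PV = 1.596607
  t = 6.5000: CF_t = 2.250000, DF = 0.689605, PV = 1.551610
  t = 7.0000: CF_t = 102.250000, DF = 0.670170, PV = 68.524846
Price P = sum_t PV_t = 92.607251
Convexity numerator sum_t t*(t + 1/m) * CF_t / (1+y/m)^(m*t + 2):
  t = 0.5000: term = 1.032539
  t = 1.0000: term = 3.010317
  t = 1.5000: term = 5.850957
  t = 2.0000: term = 9.476769
  t = 2.5000: term = 13.814531
  t = 3.0000: term = 18.795281
  t = 3.5000: term = 24.354105
  t = 4.0000: term = 30.429953
  t = 4.5000: term = 36.965443
  t = 5.0000: term = 43.906692
  t = 5.5000: term = 51.203139
  t = 6.0000: term = 58.807386
  t = 6.5000: term = 66.675041
  t = 7.0000: term = 3397.634234
Convexity = (1/P) * sum = 3761.956387 / 92.607251 = 40.622698


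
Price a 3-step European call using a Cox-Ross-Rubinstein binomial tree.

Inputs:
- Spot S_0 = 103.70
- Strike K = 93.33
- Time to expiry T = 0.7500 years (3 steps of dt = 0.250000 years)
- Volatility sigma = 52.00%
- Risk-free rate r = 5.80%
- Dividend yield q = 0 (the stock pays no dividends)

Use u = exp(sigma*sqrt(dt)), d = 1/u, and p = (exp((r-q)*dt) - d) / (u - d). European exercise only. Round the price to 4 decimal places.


dt = T/N = 0.250000
u = exp(sigma*sqrt(dt)) = 1.296930; d = 1/u = 0.771052
p = (exp((r-q)*dt) - d) / (u - d) = 0.463137
Discount per step: exp(-r*dt) = 0.985605
Stock lattice S(k, i) with i counting down-moves:
  k=0: S(0,0) = 103.7000
  k=1: S(1,0) = 134.4916; S(1,1) = 79.9580
  k=2: S(2,0) = 174.4263; S(2,1) = 103.7000; S(2,2) = 61.6518
  k=3: S(3,0) = 226.2187; S(3,1) = 134.4916; S(3,2) = 79.9580; S(3,3) = 47.5367
Terminal payoffs V(N, i) = max(S_T - K, 0):
  V(3,0) = 132.888674; V(3,1) = 41.161650; V(3,2) = 0.000000; V(3,3) = 0.000000
Backward induction: V(k, i) = exp(-r*dt) * [p * V(k+1, i) + (1-p) * V(k+1, i+1)].
  V(2,0) = exp(-r*dt) * [p*132.888674 + (1-p)*41.161650] = 82.439788
  V(2,1) = exp(-r*dt) * [p*41.161650 + (1-p)*0.000000] = 18.789077
  V(2,2) = exp(-r*dt) * [p*0.000000 + (1-p)*0.000000] = 0.000000
  V(1,0) = exp(-r*dt) * [p*82.439788 + (1-p)*18.789077] = 47.573270
  V(1,1) = exp(-r*dt) * [p*18.789077 + (1-p)*0.000000] = 8.576658
  V(0,0) = exp(-r*dt) * [p*47.573270 + (1-p)*8.576658] = 26.253995

Answer: Price = V(0,0) = 26.2540


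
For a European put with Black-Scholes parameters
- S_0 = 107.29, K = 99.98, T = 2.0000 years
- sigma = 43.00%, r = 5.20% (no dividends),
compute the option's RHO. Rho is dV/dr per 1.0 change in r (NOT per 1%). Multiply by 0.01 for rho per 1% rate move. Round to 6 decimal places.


d1 = 0.5911170674; d2 = -0.0169947644
phi(d1) = 0.3349921344; exp(-qT) = 1.0000000000; exp(-rT) = 0.9012252974
N(-d2) = 0.5067796037
Rho = -K*T*exp(-rT)*N(-d2) = -99.9800 * 2.0000 * 0.9012252974 * 0.5067796037 = -91.326251

Answer: Rho = -91.326251


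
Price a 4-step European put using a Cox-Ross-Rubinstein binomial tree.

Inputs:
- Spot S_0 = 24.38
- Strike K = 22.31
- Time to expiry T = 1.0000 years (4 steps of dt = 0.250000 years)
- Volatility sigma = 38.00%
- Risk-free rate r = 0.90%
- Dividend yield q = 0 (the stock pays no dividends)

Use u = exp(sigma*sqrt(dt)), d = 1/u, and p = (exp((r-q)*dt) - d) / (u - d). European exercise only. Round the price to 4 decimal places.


Answer: Price = V(0,0) = 2.5560

Derivation:
dt = T/N = 0.250000
u = exp(sigma*sqrt(dt)) = 1.209250; d = 1/u = 0.826959
p = (exp((r-q)*dt) - d) / (u - d) = 0.458535
Discount per step: exp(-r*dt) = 0.997753
Stock lattice S(k, i) with i counting down-moves:
  k=0: S(0,0) = 24.3800
  k=1: S(1,0) = 29.4815; S(1,1) = 20.1613
  k=2: S(2,0) = 35.6505; S(2,1) = 24.3800; S(2,2) = 16.6725
  k=3: S(3,0) = 43.1104; S(3,1) = 29.4815; S(3,2) = 20.1613; S(3,3) = 13.7875
  k=4: S(4,0) = 52.1312; S(4,1) = 35.6505; S(4,2) = 24.3800; S(4,3) = 16.6725; S(4,4) = 11.4017
Terminal payoffs V(N, i) = max(K - S_T, 0):
  V(4,0) = 0.000000; V(4,1) = 0.000000; V(4,2) = 0.000000; V(4,3) = 5.637459; V(4,4) = 10.908293
Backward induction: V(k, i) = exp(-r*dt) * [p * V(k+1, i) + (1-p) * V(k+1, i+1)].
  V(3,0) = exp(-r*dt) * [p*0.000000 + (1-p)*0.000000] = 0.000000
  V(3,1) = exp(-r*dt) * [p*0.000000 + (1-p)*0.000000] = 0.000000
  V(3,2) = exp(-r*dt) * [p*0.000000 + (1-p)*5.637459] = 3.045629
  V(3,3) = exp(-r*dt) * [p*5.637459 + (1-p)*10.908293] = 8.472349
  V(2,0) = exp(-r*dt) * [p*0.000000 + (1-p)*0.000000] = 0.000000
  V(2,1) = exp(-r*dt) * [p*0.000000 + (1-p)*3.045629] = 1.645396
  V(2,2) = exp(-r*dt) * [p*3.045629 + (1-p)*8.472349] = 5.970561
  V(1,0) = exp(-r*dt) * [p*0.000000 + (1-p)*1.645396] = 0.888923
  V(1,1) = exp(-r*dt) * [p*1.645396 + (1-p)*5.970561] = 3.978362
  V(0,0) = exp(-r*dt) * [p*0.888923 + (1-p)*3.978362] = 2.555990


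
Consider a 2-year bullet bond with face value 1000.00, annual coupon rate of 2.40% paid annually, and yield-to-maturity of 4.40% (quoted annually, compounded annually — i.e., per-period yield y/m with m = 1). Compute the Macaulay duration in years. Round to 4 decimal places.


Coupon per period c = face * coupon_rate / m = 24.000000
Periods per year m = 1; per-period yield y/m = 0.044000
Number of cashflows N = 2
Cashflows (t years, CF_t, discount factor 1/(1+y/m)^(m*t), PV):
  t = 1.0000: CF_t = 24.000000, DF = 0.957854, PV = 22.988506
  t = 2.0000: CF_t = 1024.000000, DF = 0.917485, PV = 939.504705
Price P = sum_t PV_t = 962.493211
Macaulay numerator sum_t t * PV_t:
  t * PV_t at t = 1.0000: 22.988506
  t * PV_t at t = 2.0000: 1879.009410
Macaulay duration D = (sum_t t * PV_t) / P = 1901.997915 / 962.493211 = 1.976116

Answer: Macaulay duration = 1.9761 years


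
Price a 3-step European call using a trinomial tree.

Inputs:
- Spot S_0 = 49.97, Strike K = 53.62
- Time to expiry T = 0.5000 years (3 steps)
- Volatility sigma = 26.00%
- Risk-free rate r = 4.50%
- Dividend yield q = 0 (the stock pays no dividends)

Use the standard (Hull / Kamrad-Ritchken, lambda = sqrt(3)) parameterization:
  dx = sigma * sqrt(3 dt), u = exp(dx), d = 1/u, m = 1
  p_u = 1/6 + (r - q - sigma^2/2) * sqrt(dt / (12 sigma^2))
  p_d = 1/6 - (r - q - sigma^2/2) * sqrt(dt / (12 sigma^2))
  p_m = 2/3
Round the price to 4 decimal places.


Answer: Price = V(0,0) = 2.7653

Derivation:
dt = T/N = 0.166667; dx = sigma*sqrt(3*dt) = 0.183848
u = exp(dx) = 1.201833; d = 1/u = 0.832062
p_u = 0.171743, p_m = 0.666667, p_d = 0.161590
Discount per step: exp(-r*dt) = 0.992528
Stock lattice S(k, j) with j the centered position index:
  k=0: S(0,+0) = 49.9700
  k=1: S(1,-1) = 41.5782; S(1,+0) = 49.9700; S(1,+1) = 60.0556
  k=2: S(2,-2) = 34.5956; S(2,-1) = 41.5782; S(2,+0) = 49.9700; S(2,+1) = 60.0556; S(2,+2) = 72.1768
  k=3: S(3,-3) = 28.7857; S(3,-2) = 34.5956; S(3,-1) = 41.5782; S(3,+0) = 49.9700; S(3,+1) = 60.0556; S(3,+2) = 72.1768; S(3,+3) = 86.7444
Terminal payoffs V(N, j) = max(S_T - K, 0):
  V(3,-3) = 0.000000; V(3,-2) = 0.000000; V(3,-1) = 0.000000; V(3,+0) = 0.000000; V(3,+1) = 6.435587; V(3,+2) = 18.556777; V(3,+3) = 33.124422
Backward induction: V(k, j) = exp(-r*dt) * [p_u * V(k+1, j+1) + p_m * V(k+1, j) + p_d * V(k+1, j-1)]
  V(2,-2) = exp(-r*dt) * [p_u*0.000000 + p_m*0.000000 + p_d*0.000000] = 0.000000
  V(2,-1) = exp(-r*dt) * [p_u*0.000000 + p_m*0.000000 + p_d*0.000000] = 0.000000
  V(2,+0) = exp(-r*dt) * [p_u*6.435587 + p_m*0.000000 + p_d*0.000000] = 1.097011
  V(2,+1) = exp(-r*dt) * [p_u*18.556777 + p_m*6.435587 + p_d*0.000000] = 7.421524
  V(2,+2) = exp(-r*dt) * [p_u*33.124422 + p_m*18.556777 + p_d*6.435587] = 18.957296
  V(1,-1) = exp(-r*dt) * [p_u*1.097011 + p_m*0.000000 + p_d*0.000000] = 0.186997
  V(1,+0) = exp(-r*dt) * [p_u*7.421524 + p_m*1.097011 + p_d*0.000000] = 1.990949
  V(1,+1) = exp(-r*dt) * [p_u*18.957296 + p_m*7.421524 + p_d*1.097011] = 8.318117
  V(0,+0) = exp(-r*dt) * [p_u*8.318117 + p_m*1.990949 + p_d*0.186997] = 2.765280


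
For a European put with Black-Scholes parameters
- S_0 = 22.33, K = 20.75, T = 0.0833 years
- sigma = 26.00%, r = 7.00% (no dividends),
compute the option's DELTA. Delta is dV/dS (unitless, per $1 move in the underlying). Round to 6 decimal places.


d1 = 1.0931608225; d2 = 1.0181203002
phi(d1) = 0.2194921467; exp(-qT) = 1.0000000000; exp(-rT) = 0.9941859673
N(-d1) = 0.1371615975
Delta = -exp(-qT) * N(-d1) = -1.0000000000 * 0.1371615975 = -0.137162

Answer: Delta = -0.137162


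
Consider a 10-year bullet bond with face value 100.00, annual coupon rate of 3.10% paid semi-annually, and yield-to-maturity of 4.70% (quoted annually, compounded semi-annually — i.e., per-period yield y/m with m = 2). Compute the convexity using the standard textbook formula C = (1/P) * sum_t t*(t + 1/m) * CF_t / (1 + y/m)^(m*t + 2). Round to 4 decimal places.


Coupon per period c = face * coupon_rate / m = 1.550000
Periods per year m = 2; per-period yield y/m = 0.023500
Number of cashflows N = 20
Cashflows (t years, CF_t, discount factor 1/(1+y/m)^(m*t), PV):
  t = 0.5000: CF_t = 1.550000, DF = 0.977040, PV = 1.514411
  t = 1.0000: CF_t = 1.550000, DF = 0.954606, PV = 1.479640
  t = 1.5000: CF_t = 1.550000, DF = 0.932688, PV = 1.445667
  t = 2.0000: CF_t = 1.550000, DF = 0.911273, PV = 1.412474
  t = 2.5000: CF_t = 1.550000, DF = 0.890350, PV = 1.380043
  t = 3.0000: CF_t = 1.550000, DF = 0.869907, PV = 1.348356
  t = 3.5000: CF_t = 1.550000, DF = 0.849934, PV = 1.317397
  t = 4.0000: CF_t = 1.550000, DF = 0.830419, PV = 1.287149
  t = 4.5000: CF_t = 1.550000, DF = 0.811352, PV = 1.257596
  t = 5.0000: CF_t = 1.550000, DF = 0.792723, PV = 1.228721
  t = 5.5000: CF_t = 1.550000, DF = 0.774522, PV = 1.200509
  t = 6.0000: CF_t = 1.550000, DF = 0.756739, PV = 1.172945
  t = 6.5000: CF_t = 1.550000, DF = 0.739363, PV = 1.146013
  t = 7.0000: CF_t = 1.550000, DF = 0.722387, PV = 1.119700
  t = 7.5000: CF_t = 1.550000, DF = 0.705801, PV = 1.093992
  t = 8.0000: CF_t = 1.550000, DF = 0.689596, PV = 1.068873
  t = 8.5000: CF_t = 1.550000, DF = 0.673762, PV = 1.044331
  t = 9.0000: CF_t = 1.550000, DF = 0.658292, PV = 1.020353
  t = 9.5000: CF_t = 1.550000, DF = 0.643178, PV = 0.996925
  t = 10.0000: CF_t = 101.550000, DF = 0.628410, PV = 63.815031
Price P = sum_t PV_t = 87.350126
Convexity numerator sum_t t*(t + 1/m) * CF_t / (1+y/m)^(m*t + 2):
  t = 0.5000: term = 0.722833
  t = 1.0000: term = 2.118710
  t = 1.5000: term = 4.140128
  t = 2.0000: term = 6.741781
  t = 2.5000: term = 9.880480
  t = 3.0000: term = 13.515068
  t = 3.5000: term = 17.606341
  t = 4.0000: term = 22.116975
  t = 4.5000: term = 27.011450
  t = 5.0000: term = 32.255979
  t = 5.5000: term = 37.818441
  t = 6.0000: term = 43.668316
  t = 6.5000: term = 49.776618
  t = 7.0000: term = 56.115838
  t = 7.5000: term = 62.659879
  t = 8.0000: term = 69.384005
  t = 8.5000: term = 76.264783
  t = 9.0000: term = 83.280030
  t = 9.5000: term = 90.408761
  t = 10.0000: term = 6396.414408
Convexity = (1/P) * sum = 7101.900824 / 87.350126 = 81.303841

Answer: Convexity = 81.3038


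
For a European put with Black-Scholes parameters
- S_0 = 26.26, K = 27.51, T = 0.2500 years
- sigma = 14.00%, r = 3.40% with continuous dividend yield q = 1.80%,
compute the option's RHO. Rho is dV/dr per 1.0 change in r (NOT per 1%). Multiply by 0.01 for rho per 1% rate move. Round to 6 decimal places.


Answer: Rho = -5.043698

Derivation:
d1 = -0.5721815152; d2 = -0.6421815152
phi(d1) = 0.3387020806; exp(-qT) = 0.9955101098; exp(-rT) = 0.9915360229
N(-d2) = 0.7396223332
Rho = -K*T*exp(-rT)*N(-d2) = -27.5100 * 0.2500 * 0.9915360229 * 0.7396223332 = -5.043698


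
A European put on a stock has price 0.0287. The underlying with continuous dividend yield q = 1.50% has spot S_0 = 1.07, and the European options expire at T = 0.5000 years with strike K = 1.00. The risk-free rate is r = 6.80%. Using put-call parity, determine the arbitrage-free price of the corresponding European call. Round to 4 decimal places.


Answer: Call price = 0.1241

Derivation:
Put-call parity: C - P = S_0 * exp(-qT) - K * exp(-rT).
S_0 * exp(-qT) = 1.0700 * 0.99252805 = 1.06200502
K * exp(-rT) = 1.0000 * 0.96657150 = 0.96657150
C = P + S*exp(-qT) - K*exp(-rT)
C = 0.0287 + 1.06200502 - 0.96657150 = 0.1241


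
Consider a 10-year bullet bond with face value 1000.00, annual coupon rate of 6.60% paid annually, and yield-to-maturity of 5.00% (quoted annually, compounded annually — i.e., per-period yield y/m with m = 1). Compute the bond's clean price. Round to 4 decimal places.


Coupon per period c = face * coupon_rate / m = 66.000000
Periods per year m = 1; per-period yield y/m = 0.050000
Number of cashflows N = 10
Cashflows (t years, CF_t, discount factor 1/(1+y/m)^(m*t), PV):
  t = 1.0000: CF_t = 66.000000, DF = 0.952381, PV = 62.857143
  t = 2.0000: CF_t = 66.000000, DF = 0.907029, PV = 59.863946
  t = 3.0000: CF_t = 66.000000, DF = 0.863838, PV = 57.013282
  t = 4.0000: CF_t = 66.000000, DF = 0.822702, PV = 54.298363
  t = 5.0000: CF_t = 66.000000, DF = 0.783526, PV = 51.712727
  t = 6.0000: CF_t = 66.000000, DF = 0.746215, PV = 49.250216
  t = 7.0000: CF_t = 66.000000, DF = 0.710681, PV = 46.904968
  t = 8.0000: CF_t = 66.000000, DF = 0.676839, PV = 44.671398
  t = 9.0000: CF_t = 66.000000, DF = 0.644609, PV = 42.544188
  t = 10.0000: CF_t = 1066.000000, DF = 0.613913, PV = 654.431528
Price P = sum_t PV_t = 1123.547759

Answer: Price = 1123.5478


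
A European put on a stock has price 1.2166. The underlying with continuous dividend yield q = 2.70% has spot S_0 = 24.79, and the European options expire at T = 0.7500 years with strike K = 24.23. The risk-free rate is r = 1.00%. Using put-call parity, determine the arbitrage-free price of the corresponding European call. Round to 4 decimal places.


Answer: Call price = 1.4607

Derivation:
Put-call parity: C - P = S_0 * exp(-qT) - K * exp(-rT).
S_0 * exp(-qT) = 24.7900 * 0.97995365 = 24.29305109
K * exp(-rT) = 24.2300 * 0.99252805 = 24.04895477
C = P + S*exp(-qT) - K*exp(-rT)
C = 1.2166 + 24.29305109 - 24.04895477 = 1.4607


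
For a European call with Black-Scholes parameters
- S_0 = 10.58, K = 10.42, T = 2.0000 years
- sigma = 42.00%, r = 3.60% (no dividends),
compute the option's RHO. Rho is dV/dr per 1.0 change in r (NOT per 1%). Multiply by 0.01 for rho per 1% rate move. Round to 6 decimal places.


d1 = 0.4438583177; d2 = -0.1501113785
phi(d1) = 0.3615179312; exp(-qT) = 1.0000000000; exp(-rT) = 0.9305308958
N(d2) = 0.4403383715
Rho = K*T*exp(-rT)*N(d2) = 10.4200 * 2.0000 * 0.9305308958 * 0.4403383715 = 8.539158

Answer: Rho = 8.539158


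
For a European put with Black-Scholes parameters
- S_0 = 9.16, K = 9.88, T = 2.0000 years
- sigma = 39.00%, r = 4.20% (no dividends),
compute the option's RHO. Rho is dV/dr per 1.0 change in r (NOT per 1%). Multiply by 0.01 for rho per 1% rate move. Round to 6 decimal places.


Answer: Rho = -10.952072

Derivation:
d1 = 0.2908813688; d2 = -0.2606619206
phi(d1) = 0.3824166651; exp(-qT) = 1.0000000000; exp(-rT) = 0.9194312561
N(-d2) = 0.6028233830
Rho = -K*T*exp(-rT)*N(-d2) = -9.8800 * 2.0000 * 0.9194312561 * 0.6028233830 = -10.952072


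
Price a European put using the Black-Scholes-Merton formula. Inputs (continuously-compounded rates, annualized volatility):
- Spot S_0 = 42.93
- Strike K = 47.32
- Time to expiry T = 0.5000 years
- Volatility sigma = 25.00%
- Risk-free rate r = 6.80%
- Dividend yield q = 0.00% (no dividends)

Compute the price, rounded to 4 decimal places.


d1 = (ln(S/K) + (r - q + 0.5*sigma^2) * T) / (sigma * sqrt(T)) = -0.27004214
d2 = d1 - sigma * sqrt(T) = -0.44681883
exp(-rT) = 0.96657150; exp(-qT) = 1.00000000
P = K * exp(-rT) * N(-d2) - S_0 * exp(-qT) * N(-d1)
N(-d1) = 0.60643608; N(-d2) = 0.67249706
P = 47.3200 * 0.96657150 * 0.67249706 - 42.9300 * 1.00000000 * 0.60643608 = 4.7245

Answer: Price = 4.7245


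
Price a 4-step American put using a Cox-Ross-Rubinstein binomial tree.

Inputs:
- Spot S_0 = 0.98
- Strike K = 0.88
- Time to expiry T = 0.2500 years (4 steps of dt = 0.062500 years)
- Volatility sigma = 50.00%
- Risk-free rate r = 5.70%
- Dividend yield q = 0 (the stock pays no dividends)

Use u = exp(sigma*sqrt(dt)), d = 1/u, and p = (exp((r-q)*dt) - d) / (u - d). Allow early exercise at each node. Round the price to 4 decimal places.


dt = T/N = 0.062500
u = exp(sigma*sqrt(dt)) = 1.133148; d = 1/u = 0.882497
p = (exp((r-q)*dt) - d) / (u - d) = 0.483029
Discount per step: exp(-r*dt) = 0.996444
Stock lattice S(k, i) with i counting down-moves:
  k=0: S(0,0) = 0.9800
  k=1: S(1,0) = 1.1105; S(1,1) = 0.8648
  k=2: S(2,0) = 1.2583; S(2,1) = 0.9800; S(2,2) = 0.7632
  k=3: S(3,0) = 1.4259; S(3,1) = 1.1105; S(3,2) = 0.8648; S(3,3) = 0.6735
  k=4: S(4,0) = 1.6157; S(4,1) = 1.2583; S(4,2) = 0.9800; S(4,3) = 0.7632; S(4,4) = 0.5944
Terminal payoffs V(N, i) = max(K - S_T, 0):
  V(4,0) = 0.000000; V(4,1) = 0.000000; V(4,2) = 0.000000; V(4,3) = 0.116775; V(4,4) = 0.285600
Backward induction: V(k, i) = exp(-r*dt) * [p * V(k+1, i) + (1-p) * V(k+1, i+1)]; then take max(V_cont, immediate exercise) for American.
  V(3,0) = exp(-r*dt) * [p*0.000000 + (1-p)*0.000000] = 0.000000; exercise = 0.000000; V(3,0) = max -> 0.000000
  V(3,1) = exp(-r*dt) * [p*0.000000 + (1-p)*0.000000] = 0.000000; exercise = 0.000000; V(3,1) = max -> 0.000000
  V(3,2) = exp(-r*dt) * [p*0.000000 + (1-p)*0.116775] = 0.060155; exercise = 0.015153; V(3,2) = max -> 0.060155
  V(3,3) = exp(-r*dt) * [p*0.116775 + (1-p)*0.285600] = 0.203327; exercise = 0.206457; V(3,3) = max -> 0.206457
  V(2,0) = exp(-r*dt) * [p*0.000000 + (1-p)*0.000000] = 0.000000; exercise = 0.000000; V(2,0) = max -> 0.000000
  V(2,1) = exp(-r*dt) * [p*0.000000 + (1-p)*0.060155] = 0.030988; exercise = 0.000000; V(2,1) = max -> 0.030988
  V(2,2) = exp(-r*dt) * [p*0.060155 + (1-p)*0.206457] = 0.135306; exercise = 0.116775; V(2,2) = max -> 0.135306
  V(1,0) = exp(-r*dt) * [p*0.000000 + (1-p)*0.030988] = 0.015963; exercise = 0.000000; V(1,0) = max -> 0.015963
  V(1,1) = exp(-r*dt) * [p*0.030988 + (1-p)*0.135306] = 0.084615; exercise = 0.015153; V(1,1) = max -> 0.084615
  V(0,0) = exp(-r*dt) * [p*0.015963 + (1-p)*0.084615] = 0.051271; exercise = 0.000000; V(0,0) = max -> 0.051271

Answer: Price = V(0,0) = 0.0513


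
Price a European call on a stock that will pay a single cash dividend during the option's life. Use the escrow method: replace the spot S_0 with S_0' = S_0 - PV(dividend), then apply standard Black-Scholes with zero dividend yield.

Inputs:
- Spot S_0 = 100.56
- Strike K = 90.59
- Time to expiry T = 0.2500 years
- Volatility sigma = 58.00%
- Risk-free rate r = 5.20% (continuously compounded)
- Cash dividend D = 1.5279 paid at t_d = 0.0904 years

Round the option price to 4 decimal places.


Answer: Price = 16.3353

Derivation:
PV(D) = D * exp(-r * t_d) = 1.5279 * 0.99531023 = 1.52073450
S_0' = S_0 - PV(D) = 100.5600 - 1.52073450 = 99.03926550
d1 = (ln(S_0'/K) + (r + sigma^2/2)*T) / (sigma*sqrt(T)) = 0.49731918
d2 = d1 - sigma*sqrt(T) = 0.20731918
exp(-rT) = 0.98708414
N(d1) = 0.69051800; N(d2) = 0.58211970
C = S_0' * N(d1) - K * exp(-rT) * N(d2) = 99.03926550 * 0.69051800 - 90.5900 * 0.98708414 * 0.58211970 = 16.3353


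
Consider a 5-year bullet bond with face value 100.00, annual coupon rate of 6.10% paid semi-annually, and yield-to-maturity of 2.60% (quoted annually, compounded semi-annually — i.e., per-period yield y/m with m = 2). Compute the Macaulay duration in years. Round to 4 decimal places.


Answer: Macaulay duration = 4.4371 years

Derivation:
Coupon per period c = face * coupon_rate / m = 3.050000
Periods per year m = 2; per-period yield y/m = 0.013000
Number of cashflows N = 10
Cashflows (t years, CF_t, discount factor 1/(1+y/m)^(m*t), PV):
  t = 0.5000: CF_t = 3.050000, DF = 0.987167, PV = 3.010859
  t = 1.0000: CF_t = 3.050000, DF = 0.974498, PV = 2.972220
  t = 1.5000: CF_t = 3.050000, DF = 0.961992, PV = 2.934077
  t = 2.0000: CF_t = 3.050000, DF = 0.949647, PV = 2.896423
  t = 2.5000: CF_t = 3.050000, DF = 0.937460, PV = 2.859253
  t = 3.0000: CF_t = 3.050000, DF = 0.925429, PV = 2.822560
  t = 3.5000: CF_t = 3.050000, DF = 0.913553, PV = 2.786338
  t = 4.0000: CF_t = 3.050000, DF = 0.901829, PV = 2.750580
  t = 4.5000: CF_t = 3.050000, DF = 0.890256, PV = 2.715281
  t = 5.0000: CF_t = 103.050000, DF = 0.878831, PV = 90.563572
Price P = sum_t PV_t = 116.311163
Macaulay numerator sum_t t * PV_t:
  t * PV_t at t = 0.5000: 1.505429
  t * PV_t at t = 1.0000: 2.972220
  t * PV_t at t = 1.5000: 4.401115
  t * PV_t at t = 2.0000: 5.792847
  t * PV_t at t = 2.5000: 7.148133
  t * PV_t at t = 3.0000: 8.467680
  t * PV_t at t = 3.5000: 9.752181
  t * PV_t at t = 4.0000: 11.002320
  t * PV_t at t = 4.5000: 12.218766
  t * PV_t at t = 5.0000: 452.817859
Macaulay duration D = (sum_t t * PV_t) / P = 516.078550 / 116.311163 = 4.437051


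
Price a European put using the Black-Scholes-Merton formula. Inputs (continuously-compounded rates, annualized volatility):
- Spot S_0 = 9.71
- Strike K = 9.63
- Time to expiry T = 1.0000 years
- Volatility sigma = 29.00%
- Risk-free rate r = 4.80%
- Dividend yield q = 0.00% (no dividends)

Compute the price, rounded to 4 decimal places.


Answer: Price = 0.8435

Derivation:
d1 = (ln(S/K) + (r - q + 0.5*sigma^2) * T) / (sigma * sqrt(T)) = 0.33904502
d2 = d1 - sigma * sqrt(T) = 0.04904502
exp(-rT) = 0.95313379; exp(-qT) = 1.00000000
P = K * exp(-rT) * N(-d2) - S_0 * exp(-qT) * N(-d1)
N(-d1) = 0.36728791; N(-d2) = 0.48044171
P = 9.6300 * 0.95313379 * 0.48044171 - 9.7100 * 1.00000000 * 0.36728791 = 0.8435


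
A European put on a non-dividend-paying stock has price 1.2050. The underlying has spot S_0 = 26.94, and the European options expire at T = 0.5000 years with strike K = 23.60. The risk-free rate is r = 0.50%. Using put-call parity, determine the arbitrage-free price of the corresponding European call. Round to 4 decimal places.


Put-call parity: C - P = S_0 * exp(-qT) - K * exp(-rT).
S_0 * exp(-qT) = 26.9400 * 1.00000000 = 26.94000000
K * exp(-rT) = 23.6000 * 0.99750312 = 23.54107369
C = P + S*exp(-qT) - K*exp(-rT)
C = 1.2050 + 26.94000000 - 23.54107369 = 4.6039

Answer: Call price = 4.6039


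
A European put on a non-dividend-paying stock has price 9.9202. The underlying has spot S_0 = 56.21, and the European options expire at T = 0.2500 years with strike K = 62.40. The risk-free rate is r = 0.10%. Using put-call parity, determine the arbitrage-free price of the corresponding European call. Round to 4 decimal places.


Answer: Call price = 3.7458

Derivation:
Put-call parity: C - P = S_0 * exp(-qT) - K * exp(-rT).
S_0 * exp(-qT) = 56.2100 * 1.00000000 = 56.21000000
K * exp(-rT) = 62.4000 * 0.99975003 = 62.38440195
C = P + S*exp(-qT) - K*exp(-rT)
C = 9.9202 + 56.21000000 - 62.38440195 = 3.7458


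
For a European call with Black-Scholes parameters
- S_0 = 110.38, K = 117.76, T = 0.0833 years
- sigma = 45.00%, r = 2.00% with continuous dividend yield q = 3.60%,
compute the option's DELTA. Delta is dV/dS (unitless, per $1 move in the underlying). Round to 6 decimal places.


d1 = -0.4436351701; d2 = -0.5735129973
phi(d1) = 0.3615537309; exp(-qT) = 0.9970056919; exp(-rT) = 0.9983353870
N(d1) = 0.3286531869
Delta = exp(-qT) * N(d1) = 0.9970056919 * 0.3286531869 = 0.327669

Answer: Delta = 0.327669


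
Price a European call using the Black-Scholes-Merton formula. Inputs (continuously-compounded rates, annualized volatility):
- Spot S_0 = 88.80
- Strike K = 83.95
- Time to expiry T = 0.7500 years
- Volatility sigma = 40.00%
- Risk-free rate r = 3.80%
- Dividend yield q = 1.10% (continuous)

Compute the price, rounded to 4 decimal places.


d1 = (ln(S/K) + (r - q + 0.5*sigma^2) * T) / (sigma * sqrt(T)) = 0.39379695
d2 = d1 - sigma * sqrt(T) = 0.04738679
exp(-rT) = 0.97190229; exp(-qT) = 0.99178394
C = S_0 * exp(-qT) * N(d1) - K * exp(-rT) * N(d2)
N(d1) = 0.65313452; N(d2) = 0.51889752
C = 88.8000 * 0.99178394 * 0.65313452 - 83.9500 * 0.97190229 * 0.51889752 = 15.1844

Answer: Price = 15.1844


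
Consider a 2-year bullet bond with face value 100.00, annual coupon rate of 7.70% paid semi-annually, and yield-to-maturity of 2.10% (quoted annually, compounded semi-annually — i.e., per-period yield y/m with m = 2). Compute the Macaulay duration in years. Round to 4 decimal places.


Answer: Macaulay duration = 1.8977 years

Derivation:
Coupon per period c = face * coupon_rate / m = 3.850000
Periods per year m = 2; per-period yield y/m = 0.010500
Number of cashflows N = 4
Cashflows (t years, CF_t, discount factor 1/(1+y/m)^(m*t), PV):
  t = 0.5000: CF_t = 3.850000, DF = 0.989609, PV = 3.809995
  t = 1.0000: CF_t = 3.850000, DF = 0.979326, PV = 3.770406
  t = 1.5000: CF_t = 3.850000, DF = 0.969150, PV = 3.731228
  t = 2.0000: CF_t = 103.850000, DF = 0.959080, PV = 99.600434
Price P = sum_t PV_t = 110.912062
Macaulay numerator sum_t t * PV_t:
  t * PV_t at t = 0.5000: 1.904998
  t * PV_t at t = 1.0000: 3.770406
  t * PV_t at t = 1.5000: 5.596842
  t * PV_t at t = 2.0000: 199.200867
Macaulay duration D = (sum_t t * PV_t) / P = 210.473113 / 110.912062 = 1.897658


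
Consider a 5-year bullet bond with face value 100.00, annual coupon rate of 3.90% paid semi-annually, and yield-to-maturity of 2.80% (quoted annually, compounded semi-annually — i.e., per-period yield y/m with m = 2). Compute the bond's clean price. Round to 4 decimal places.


Answer: Price = 105.0992

Derivation:
Coupon per period c = face * coupon_rate / m = 1.950000
Periods per year m = 2; per-period yield y/m = 0.014000
Number of cashflows N = 10
Cashflows (t years, CF_t, discount factor 1/(1+y/m)^(m*t), PV):
  t = 0.5000: CF_t = 1.950000, DF = 0.986193, PV = 1.923077
  t = 1.0000: CF_t = 1.950000, DF = 0.972577, PV = 1.896526
  t = 1.5000: CF_t = 1.950000, DF = 0.959149, PV = 1.870341
  t = 2.0000: CF_t = 1.950000, DF = 0.945906, PV = 1.844518
  t = 2.5000: CF_t = 1.950000, DF = 0.932847, PV = 1.819051
  t = 3.0000: CF_t = 1.950000, DF = 0.919967, PV = 1.793936
  t = 3.5000: CF_t = 1.950000, DF = 0.907265, PV = 1.769167
  t = 4.0000: CF_t = 1.950000, DF = 0.894739, PV = 1.744741
  t = 4.5000: CF_t = 1.950000, DF = 0.882386, PV = 1.720652
  t = 5.0000: CF_t = 101.950000, DF = 0.870203, PV = 88.717170
Price P = sum_t PV_t = 105.099178


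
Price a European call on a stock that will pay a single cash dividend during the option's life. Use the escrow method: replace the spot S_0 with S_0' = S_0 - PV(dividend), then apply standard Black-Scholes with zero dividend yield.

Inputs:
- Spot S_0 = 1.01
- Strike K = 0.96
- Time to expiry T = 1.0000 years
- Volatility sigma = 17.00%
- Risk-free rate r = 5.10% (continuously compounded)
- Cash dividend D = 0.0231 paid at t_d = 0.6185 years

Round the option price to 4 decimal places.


PV(D) = D * exp(-r * t_d) = 0.0231 * 0.96894881 = 0.02238272
S_0' = S_0 - PV(D) = 1.0100 - 0.02238272 = 0.98761728
d1 = (ln(S_0'/K) + (r + sigma^2/2)*T) / (sigma*sqrt(T)) = 0.55183513
d2 = d1 - sigma*sqrt(T) = 0.38183513
exp(-rT) = 0.95027867
N(d1) = 0.70946934; N(d2) = 0.64870817
C = S_0' * N(d1) - K * exp(-rT) * N(d2) = 0.98761728 * 0.70946934 - 0.9600 * 0.95027867 * 0.64870817 = 0.1089

Answer: Price = 0.1089


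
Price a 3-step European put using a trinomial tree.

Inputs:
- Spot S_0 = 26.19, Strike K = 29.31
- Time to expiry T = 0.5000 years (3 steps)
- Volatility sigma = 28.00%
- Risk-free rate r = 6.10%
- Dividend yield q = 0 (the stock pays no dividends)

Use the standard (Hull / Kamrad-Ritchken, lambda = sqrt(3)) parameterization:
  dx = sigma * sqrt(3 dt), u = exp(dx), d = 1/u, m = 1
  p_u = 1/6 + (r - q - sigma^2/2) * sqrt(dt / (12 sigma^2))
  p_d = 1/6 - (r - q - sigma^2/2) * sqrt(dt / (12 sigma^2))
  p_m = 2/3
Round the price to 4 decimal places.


dt = T/N = 0.166667; dx = sigma*sqrt(3*dt) = 0.197990
u = exp(dx) = 1.218950; d = 1/u = 0.820378
p_u = 0.175842, p_m = 0.666667, p_d = 0.157491
Discount per step: exp(-r*dt) = 0.989885
Stock lattice S(k, j) with j the centered position index:
  k=0: S(0,+0) = 26.1900
  k=1: S(1,-1) = 21.4857; S(1,+0) = 26.1900; S(1,+1) = 31.9243
  k=2: S(2,-2) = 17.6264; S(2,-1) = 21.4857; S(2,+0) = 26.1900; S(2,+1) = 31.9243; S(2,+2) = 38.9141
  k=3: S(3,-3) = 14.4603; S(3,-2) = 17.6264; S(3,-1) = 21.4857; S(3,+0) = 26.1900; S(3,+1) = 31.9243; S(3,+2) = 38.9141; S(3,+3) = 47.4344
Terminal payoffs V(N, j) = max(K - S_T, 0):
  V(3,-3) = 14.849686; V(3,-2) = 11.683599; V(3,-1) = 7.824297; V(3,+0) = 3.120000; V(3,+1) = 0.000000; V(3,+2) = 0.000000; V(3,+3) = 0.000000
Backward induction: V(k, j) = exp(-r*dt) * [p_u * V(k+1, j+1) + p_m * V(k+1, j) + p_d * V(k+1, j-1)]
  V(2,-2) = exp(-r*dt) * [p_u*7.824297 + p_m*11.683599 + p_d*14.849686] = 11.387240
  V(2,-1) = exp(-r*dt) * [p_u*3.120000 + p_m*7.824297 + p_d*11.683599] = 7.527964
  V(2,+0) = exp(-r*dt) * [p_u*0.000000 + p_m*3.120000 + p_d*7.824297] = 3.278753
  V(2,+1) = exp(-r*dt) * [p_u*0.000000 + p_m*0.000000 + p_d*3.120000] = 0.486402
  V(2,+2) = exp(-r*dt) * [p_u*0.000000 + p_m*0.000000 + p_d*0.000000] = 0.000000
  V(1,-1) = exp(-r*dt) * [p_u*3.278753 + p_m*7.527964 + p_d*11.387240] = 7.313838
  V(1,+0) = exp(-r*dt) * [p_u*0.486402 + p_m*3.278753 + p_d*7.527964] = 3.421985
  V(1,+1) = exp(-r*dt) * [p_u*0.000000 + p_m*0.486402 + p_d*3.278753] = 0.832139
  V(0,+0) = exp(-r*dt) * [p_u*0.832139 + p_m*3.421985 + p_d*7.313838] = 3.543306

Answer: Price = V(0,0) = 3.5433


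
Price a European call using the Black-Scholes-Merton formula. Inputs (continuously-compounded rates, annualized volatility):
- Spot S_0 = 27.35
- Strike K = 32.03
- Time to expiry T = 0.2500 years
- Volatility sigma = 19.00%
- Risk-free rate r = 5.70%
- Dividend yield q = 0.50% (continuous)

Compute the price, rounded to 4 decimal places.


d1 = (ln(S/K) + (r - q + 0.5*sigma^2) * T) / (sigma * sqrt(T)) = -1.47835721
d2 = d1 - sigma * sqrt(T) = -1.57335721
exp(-rT) = 0.98585105; exp(-qT) = 0.99875078
C = S_0 * exp(-qT) * N(d1) - K * exp(-rT) * N(d2)
N(d1) = 0.06965610; N(d2) = 0.05781806
C = 27.3500 * 0.99875078 * 0.06965610 - 32.0300 * 0.98585105 * 0.05781806 = 0.0770

Answer: Price = 0.0770


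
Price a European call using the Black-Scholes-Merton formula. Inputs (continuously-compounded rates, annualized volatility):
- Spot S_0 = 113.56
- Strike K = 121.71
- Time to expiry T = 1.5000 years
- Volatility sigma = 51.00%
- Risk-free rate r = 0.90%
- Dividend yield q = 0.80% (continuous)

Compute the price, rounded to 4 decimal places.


d1 = (ln(S/K) + (r - q + 0.5*sigma^2) * T) / (sigma * sqrt(T)) = 0.20374818
d2 = d1 - sigma * sqrt(T) = -0.42087170
exp(-rT) = 0.98659072; exp(-qT) = 0.98807171
C = S_0 * exp(-qT) * N(d1) - K * exp(-rT) * N(d2)
N(d1) = 0.58072486; N(d2) = 0.33692438
C = 113.5600 * 0.98807171 * 0.58072486 - 121.7100 * 0.98659072 * 0.33692438 = 24.7033

Answer: Price = 24.7033


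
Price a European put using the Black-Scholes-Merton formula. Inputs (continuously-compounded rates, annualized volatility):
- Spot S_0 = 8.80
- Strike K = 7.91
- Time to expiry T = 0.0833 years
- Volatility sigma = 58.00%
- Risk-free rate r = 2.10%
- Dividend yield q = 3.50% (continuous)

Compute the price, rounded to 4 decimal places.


d1 = (ln(S/K) + (r - q + 0.5*sigma^2) * T) / (sigma * sqrt(T)) = 0.71368079
d2 = d1 - sigma * sqrt(T) = 0.54628270
exp(-rT) = 0.99825223; exp(-qT) = 0.99708875
P = K * exp(-rT) * N(-d2) - S_0 * exp(-qT) * N(-d1)
N(-d1) = 0.23771229; N(-d2) = 0.29243581
P = 7.9100 * 0.99825223 * 0.29243581 - 8.8000 * 0.99708875 * 0.23771229 = 0.2233

Answer: Price = 0.2233


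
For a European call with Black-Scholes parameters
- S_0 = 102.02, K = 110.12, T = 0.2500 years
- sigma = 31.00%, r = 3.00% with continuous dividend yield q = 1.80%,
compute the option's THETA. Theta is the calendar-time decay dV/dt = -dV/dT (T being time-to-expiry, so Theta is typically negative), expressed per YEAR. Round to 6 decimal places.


Answer: Theta = -11.933802

Derivation:
d1 = -0.3960600502; d2 = -0.5510600502
phi(d1) = 0.3688481214; exp(-qT) = 0.9955101098; exp(-rT) = 0.9925280548
Theta = -S*exp(-qT)*phi(d1)*sigma/(2*sqrt(T)) - r*K*exp(-rT)*N(d2) + q*S*exp(-qT)*N(d1)
N(d1) = 0.3460303644; N(d2) = 0.2907962551; sqrt(T) = 0.5000000000
Term 1 = -102.0200 * 0.9955101098 * 0.3688481214 * 0.3100 / (2 * 0.5000000000) = -11.6128887005
Term 2 = -0.0300 * 110.1200 * 0.9925280548 * 0.2907962551 = -0.9534964011
Term 3 = 0.0180 * 102.0200 * 0.9955101098 * 0.3460303644 = 0.6325832807
Theta = -11.6128887005 + (-0.9534964011) + (0.6325832807) = -11.933802


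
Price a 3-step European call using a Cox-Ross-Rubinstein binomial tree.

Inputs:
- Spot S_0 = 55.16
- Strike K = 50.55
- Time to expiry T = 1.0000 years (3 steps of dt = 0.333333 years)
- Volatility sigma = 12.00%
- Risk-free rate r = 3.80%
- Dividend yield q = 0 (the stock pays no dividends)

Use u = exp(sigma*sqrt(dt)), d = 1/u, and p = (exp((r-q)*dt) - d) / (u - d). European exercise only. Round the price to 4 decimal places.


Answer: Price = V(0,0) = 6.9204

Derivation:
dt = T/N = 0.333333
u = exp(sigma*sqrt(dt)) = 1.071738; d = 1/u = 0.933063
p = (exp((r-q)*dt) - d) / (u - d) = 0.574608
Discount per step: exp(-r*dt) = 0.987413
Stock lattice S(k, i) with i counting down-moves:
  k=0: S(0,0) = 55.1600
  k=1: S(1,0) = 59.1171; S(1,1) = 51.4678
  k=2: S(2,0) = 63.3581; S(2,1) = 55.1600; S(2,2) = 48.0227
  k=3: S(3,0) = 67.9033; S(3,1) = 59.1171; S(3,2) = 51.4678; S(3,3) = 44.8082
Terminal payoffs V(N, i) = max(S_T - K, 0):
  V(3,0) = 17.353267; V(3,1) = 8.567092; V(3,2) = 0.917782; V(3,3) = 0.000000
Backward induction: V(k, i) = exp(-r*dt) * [p * V(k+1, i) + (1-p) * V(k+1, i+1)].
  V(2,0) = exp(-r*dt) * [p*17.353267 + (1-p)*8.567092] = 13.444321
  V(2,1) = exp(-r*dt) * [p*8.567092 + (1-p)*0.917782] = 5.246262
  V(2,2) = exp(-r*dt) * [p*0.917782 + (1-p)*0.000000] = 0.520727
  V(1,0) = exp(-r*dt) * [p*13.444321 + (1-p)*5.246262] = 9.831607
  V(1,1) = exp(-r*dt) * [p*5.246262 + (1-p)*0.520727] = 3.195326
  V(0,0) = exp(-r*dt) * [p*9.831607 + (1-p)*3.195326] = 6.920371


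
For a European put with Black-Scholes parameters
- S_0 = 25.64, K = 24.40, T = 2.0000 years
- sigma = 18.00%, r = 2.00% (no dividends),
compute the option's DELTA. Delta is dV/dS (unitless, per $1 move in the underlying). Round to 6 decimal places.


Answer: Delta = -0.315918

Derivation:
d1 = 0.4791453749; d2 = 0.2245869337
phi(d1) = 0.3556782751; exp(-qT) = 1.0000000000; exp(-rT) = 0.9607894392
N(-d1) = 0.3159176058
Delta = -exp(-qT) * N(-d1) = -1.0000000000 * 0.3159176058 = -0.315918


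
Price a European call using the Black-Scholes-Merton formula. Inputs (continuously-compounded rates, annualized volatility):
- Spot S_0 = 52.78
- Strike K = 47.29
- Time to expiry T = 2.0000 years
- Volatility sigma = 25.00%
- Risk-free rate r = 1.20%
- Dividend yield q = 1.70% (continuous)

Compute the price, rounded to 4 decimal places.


Answer: Price = 9.5088

Derivation:
d1 = (ln(S/K) + (r - q + 0.5*sigma^2) * T) / (sigma * sqrt(T)) = 0.45914840
d2 = d1 - sigma * sqrt(T) = 0.10559501
exp(-rT) = 0.97628571; exp(-qT) = 0.96657150
C = S_0 * exp(-qT) * N(d1) - K * exp(-rT) * N(d2)
N(d1) = 0.67693620; N(d2) = 0.54204816
C = 52.7800 * 0.96657150 * 0.67693620 - 47.2900 * 0.97628571 * 0.54204816 = 9.5088


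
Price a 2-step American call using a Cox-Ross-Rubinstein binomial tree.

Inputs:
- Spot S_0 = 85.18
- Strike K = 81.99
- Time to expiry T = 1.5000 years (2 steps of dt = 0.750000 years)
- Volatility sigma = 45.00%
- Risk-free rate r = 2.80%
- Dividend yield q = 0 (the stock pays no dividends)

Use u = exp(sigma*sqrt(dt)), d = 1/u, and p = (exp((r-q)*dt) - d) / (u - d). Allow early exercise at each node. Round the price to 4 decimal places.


Answer: Price = V(0,0) = 19.9177

Derivation:
dt = T/N = 0.750000
u = exp(sigma*sqrt(dt)) = 1.476555; d = 1/u = 0.677252
p = (exp((r-q)*dt) - d) / (u - d) = 0.430337
Discount per step: exp(-r*dt) = 0.979219
Stock lattice S(k, i) with i counting down-moves:
  k=0: S(0,0) = 85.1800
  k=1: S(1,0) = 125.7729; S(1,1) = 57.6883
  k=2: S(2,0) = 185.7106; S(2,1) = 85.1800; S(2,2) = 39.0696
Terminal payoffs V(N, i) = max(S_T - K, 0):
  V(2,0) = 103.720596; V(2,1) = 3.190000; V(2,2) = 0.000000
Backward induction: V(k, i) = exp(-r*dt) * [p * V(k+1, i) + (1-p) * V(k+1, i+1)]; then take max(V_cont, immediate exercise) for American.
  V(1,0) = exp(-r*dt) * [p*103.720596 + (1-p)*3.190000] = 45.486762; exercise = 43.782925; V(1,0) = max -> 45.486762
  V(1,1) = exp(-r*dt) * [p*3.190000 + (1-p)*0.000000] = 1.344249; exercise = 0.000000; V(1,1) = max -> 1.344249
  V(0,0) = exp(-r*dt) * [p*45.486762 + (1-p)*1.344249] = 19.917732; exercise = 3.190000; V(0,0) = max -> 19.917732


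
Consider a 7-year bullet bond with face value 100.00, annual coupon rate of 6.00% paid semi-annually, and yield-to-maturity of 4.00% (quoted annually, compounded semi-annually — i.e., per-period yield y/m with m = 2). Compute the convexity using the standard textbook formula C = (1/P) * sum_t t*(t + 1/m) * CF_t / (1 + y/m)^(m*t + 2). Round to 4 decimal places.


Answer: Convexity = 39.9442

Derivation:
Coupon per period c = face * coupon_rate / m = 3.000000
Periods per year m = 2; per-period yield y/m = 0.020000
Number of cashflows N = 14
Cashflows (t years, CF_t, discount factor 1/(1+y/m)^(m*t), PV):
  t = 0.5000: CF_t = 3.000000, DF = 0.980392, PV = 2.941176
  t = 1.0000: CF_t = 3.000000, DF = 0.961169, PV = 2.883506
  t = 1.5000: CF_t = 3.000000, DF = 0.942322, PV = 2.826967
  t = 2.0000: CF_t = 3.000000, DF = 0.923845, PV = 2.771536
  t = 2.5000: CF_t = 3.000000, DF = 0.905731, PV = 2.717192
  t = 3.0000: CF_t = 3.000000, DF = 0.887971, PV = 2.663914
  t = 3.5000: CF_t = 3.000000, DF = 0.870560, PV = 2.611681
  t = 4.0000: CF_t = 3.000000, DF = 0.853490, PV = 2.560471
  t = 4.5000: CF_t = 3.000000, DF = 0.836755, PV = 2.510266
  t = 5.0000: CF_t = 3.000000, DF = 0.820348, PV = 2.461045
  t = 5.5000: CF_t = 3.000000, DF = 0.804263, PV = 2.412789
  t = 6.0000: CF_t = 3.000000, DF = 0.788493, PV = 2.365480
  t = 6.5000: CF_t = 3.000000, DF = 0.773033, PV = 2.319098
  t = 7.0000: CF_t = 103.000000, DF = 0.757875, PV = 78.061128
Price P = sum_t PV_t = 112.106249
Convexity numerator sum_t t*(t + 1/m) * CF_t / (1+y/m)^(m*t + 2):
  t = 0.5000: term = 1.413484
  t = 1.0000: term = 4.157304
  t = 1.5000: term = 8.151577
  t = 2.0000: term = 13.319571
  t = 2.5000: term = 19.587604
  t = 3.0000: term = 26.884947
  t = 3.5000: term = 35.143721
  t = 4.0000: term = 44.298808
  t = 4.5000: term = 54.287755
  t = 5.0000: term = 65.050687
  t = 5.5000: term = 76.530220
  t = 6.0000: term = 88.671378
  t = 6.5000: term = 101.421511
  t = 7.0000: term = 3939.070738
Convexity = (1/P) * sum = 4477.989304 / 112.106249 = 39.944154
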